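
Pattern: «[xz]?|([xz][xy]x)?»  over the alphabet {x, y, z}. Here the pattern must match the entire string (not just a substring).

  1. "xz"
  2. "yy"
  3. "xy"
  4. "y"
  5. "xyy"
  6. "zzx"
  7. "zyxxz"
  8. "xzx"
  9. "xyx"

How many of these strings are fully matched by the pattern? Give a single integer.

1

1 → no match
2 → no match
3 → no match
4 → no match
5 → no match
6 → no match
7 → no match
8 → no match
9 → match
Total matched: 1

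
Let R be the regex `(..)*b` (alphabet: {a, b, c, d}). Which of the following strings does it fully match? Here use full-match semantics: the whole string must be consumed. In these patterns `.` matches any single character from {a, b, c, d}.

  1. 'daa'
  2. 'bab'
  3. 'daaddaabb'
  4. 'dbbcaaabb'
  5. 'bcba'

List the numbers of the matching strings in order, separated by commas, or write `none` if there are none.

2, 3, 4

1. 'daa' → no match — must end with 'b'
2. 'bab' → match
3. 'daaddaabb' → match
4. 'dbbcaaabb' → match
5. 'bcba' → no match — must end with 'b'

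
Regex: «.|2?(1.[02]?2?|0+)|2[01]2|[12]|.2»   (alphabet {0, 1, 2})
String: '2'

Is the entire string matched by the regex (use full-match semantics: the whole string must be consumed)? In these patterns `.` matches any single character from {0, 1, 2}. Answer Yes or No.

Yes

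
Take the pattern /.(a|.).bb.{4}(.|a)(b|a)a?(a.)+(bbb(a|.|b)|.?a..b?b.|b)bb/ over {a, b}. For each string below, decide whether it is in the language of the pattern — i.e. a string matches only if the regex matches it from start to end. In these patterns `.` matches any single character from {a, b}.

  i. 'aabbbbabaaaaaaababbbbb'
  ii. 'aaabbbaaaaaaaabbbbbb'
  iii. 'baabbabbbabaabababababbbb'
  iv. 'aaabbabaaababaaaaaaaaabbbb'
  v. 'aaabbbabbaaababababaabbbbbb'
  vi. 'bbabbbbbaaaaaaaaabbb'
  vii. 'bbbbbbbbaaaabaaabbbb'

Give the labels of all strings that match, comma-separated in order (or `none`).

i → match
ii → match
iii → match
iv → match
v → match
vi → match
vii → match

i, ii, iii, iv, v, vi, vii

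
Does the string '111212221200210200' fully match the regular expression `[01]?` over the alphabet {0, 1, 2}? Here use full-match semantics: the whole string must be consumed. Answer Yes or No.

No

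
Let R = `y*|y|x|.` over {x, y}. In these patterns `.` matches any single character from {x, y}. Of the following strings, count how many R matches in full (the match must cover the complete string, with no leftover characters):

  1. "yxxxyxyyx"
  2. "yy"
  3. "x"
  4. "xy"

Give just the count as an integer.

2

1. "yxxxyxyyx" → no match
2. "yy" → match
3. "x" → match
4. "xy" → no match
Total matched: 2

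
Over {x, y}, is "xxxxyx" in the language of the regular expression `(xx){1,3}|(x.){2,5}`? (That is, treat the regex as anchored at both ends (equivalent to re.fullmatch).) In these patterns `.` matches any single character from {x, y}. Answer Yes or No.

No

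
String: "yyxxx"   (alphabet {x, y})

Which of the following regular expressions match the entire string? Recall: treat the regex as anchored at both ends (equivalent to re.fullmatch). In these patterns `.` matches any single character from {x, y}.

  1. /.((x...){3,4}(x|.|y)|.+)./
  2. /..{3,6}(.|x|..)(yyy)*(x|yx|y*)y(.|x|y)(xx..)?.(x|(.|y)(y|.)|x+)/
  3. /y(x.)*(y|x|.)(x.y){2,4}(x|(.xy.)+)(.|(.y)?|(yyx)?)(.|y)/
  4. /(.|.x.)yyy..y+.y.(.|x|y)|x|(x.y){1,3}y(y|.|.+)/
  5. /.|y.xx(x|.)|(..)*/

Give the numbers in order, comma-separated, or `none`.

1, 5

1 → match
2 → no match
3 → no match
4 → no match
5 → match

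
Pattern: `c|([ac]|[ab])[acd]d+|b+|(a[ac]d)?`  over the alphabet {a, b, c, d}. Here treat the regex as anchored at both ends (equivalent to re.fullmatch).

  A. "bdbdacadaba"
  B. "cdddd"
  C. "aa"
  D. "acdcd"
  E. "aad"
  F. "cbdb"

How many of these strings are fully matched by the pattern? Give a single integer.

2

A. "bdbdacadaba" → no match
B. "cdddd" → match
C. "aa" → no match
D. "acdcd" → no match
E. "aad" → match
F. "cbdb" → no match
Total matched: 2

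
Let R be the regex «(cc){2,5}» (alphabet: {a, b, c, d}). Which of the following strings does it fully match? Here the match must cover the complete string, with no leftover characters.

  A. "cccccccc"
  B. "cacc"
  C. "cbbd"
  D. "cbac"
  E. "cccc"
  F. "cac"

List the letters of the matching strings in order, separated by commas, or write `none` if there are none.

A → match
B → no match — must start with "cc"
C → no match — must start with "cc"
D → no match — must start with "cc"
E → match
F → no match — must start with "cc"

A, E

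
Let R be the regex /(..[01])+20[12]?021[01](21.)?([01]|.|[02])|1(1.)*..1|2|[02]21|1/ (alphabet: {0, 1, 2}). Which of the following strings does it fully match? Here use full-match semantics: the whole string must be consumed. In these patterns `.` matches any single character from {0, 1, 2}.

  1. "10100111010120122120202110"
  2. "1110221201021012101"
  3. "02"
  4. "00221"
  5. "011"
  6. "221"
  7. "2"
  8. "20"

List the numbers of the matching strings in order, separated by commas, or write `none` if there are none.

1, 6, 7

1 → match
2 → no match
3. "02" → no match
4. "00221" → no match
5. "011" → no match
6. "221" → match
7. "2" → match
8. "20" → no match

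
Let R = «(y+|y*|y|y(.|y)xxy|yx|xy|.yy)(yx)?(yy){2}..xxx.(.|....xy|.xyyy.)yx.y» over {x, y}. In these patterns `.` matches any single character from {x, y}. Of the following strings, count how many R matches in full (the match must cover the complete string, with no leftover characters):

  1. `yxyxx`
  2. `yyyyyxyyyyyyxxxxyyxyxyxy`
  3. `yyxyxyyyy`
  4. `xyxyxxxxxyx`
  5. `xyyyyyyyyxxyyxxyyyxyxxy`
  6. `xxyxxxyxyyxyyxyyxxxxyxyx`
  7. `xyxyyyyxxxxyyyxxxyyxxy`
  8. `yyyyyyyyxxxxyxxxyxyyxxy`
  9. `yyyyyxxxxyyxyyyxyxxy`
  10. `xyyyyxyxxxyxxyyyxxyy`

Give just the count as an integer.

2

1. `yxyxx` → no match — must end with `y`
2 → no match
3. `yyxyxyyyy` → no match
4. `xyxyxxxxxyx` → no match — must end with `y`
5 → no match
6 → no match — must end with `y`
7 → no match
8 → match
9 → match
10 → no match
Total matched: 2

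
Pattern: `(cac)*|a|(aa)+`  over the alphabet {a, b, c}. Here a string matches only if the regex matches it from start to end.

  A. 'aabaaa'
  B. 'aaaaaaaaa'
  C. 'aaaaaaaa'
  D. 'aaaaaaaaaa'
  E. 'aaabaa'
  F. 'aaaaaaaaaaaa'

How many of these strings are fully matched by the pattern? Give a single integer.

A → no match
B → no match
C → match
D → match
E → no match
F → match
Total matched: 3

3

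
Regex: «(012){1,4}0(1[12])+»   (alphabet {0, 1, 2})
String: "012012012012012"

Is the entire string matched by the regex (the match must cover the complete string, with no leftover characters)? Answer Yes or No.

Yes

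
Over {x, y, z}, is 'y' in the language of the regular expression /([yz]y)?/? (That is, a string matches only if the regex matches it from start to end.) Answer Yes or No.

No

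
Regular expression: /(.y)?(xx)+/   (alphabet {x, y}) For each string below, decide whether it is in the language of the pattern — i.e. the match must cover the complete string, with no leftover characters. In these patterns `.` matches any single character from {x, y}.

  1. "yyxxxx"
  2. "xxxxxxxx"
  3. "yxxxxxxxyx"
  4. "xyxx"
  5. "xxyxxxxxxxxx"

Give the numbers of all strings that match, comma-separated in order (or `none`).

1, 2, 4

1 → match
2 → match
3 → no match — must end with "xx"
4 → match
5 → no match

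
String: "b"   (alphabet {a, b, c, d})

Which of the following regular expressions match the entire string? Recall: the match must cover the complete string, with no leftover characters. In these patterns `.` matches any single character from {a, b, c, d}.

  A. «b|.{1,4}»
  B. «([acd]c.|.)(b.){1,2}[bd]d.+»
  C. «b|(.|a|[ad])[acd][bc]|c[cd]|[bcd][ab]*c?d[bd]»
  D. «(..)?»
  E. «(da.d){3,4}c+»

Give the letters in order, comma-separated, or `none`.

A, C

A → match
B → no match
C → match
D → no match
E → no match — must start with "da"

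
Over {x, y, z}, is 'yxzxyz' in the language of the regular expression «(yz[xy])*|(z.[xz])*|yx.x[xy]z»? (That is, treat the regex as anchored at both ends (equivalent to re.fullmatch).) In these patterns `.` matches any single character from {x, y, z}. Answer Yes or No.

Yes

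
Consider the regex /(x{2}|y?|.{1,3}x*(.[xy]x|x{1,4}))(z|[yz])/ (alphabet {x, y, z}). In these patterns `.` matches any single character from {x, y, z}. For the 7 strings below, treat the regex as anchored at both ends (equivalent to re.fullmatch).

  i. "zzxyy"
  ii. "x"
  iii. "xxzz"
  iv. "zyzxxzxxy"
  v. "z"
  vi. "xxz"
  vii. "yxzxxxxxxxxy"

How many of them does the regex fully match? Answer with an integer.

i → no match
ii → no match
iii → no match
iv → match
v → match
vi → match
vii → match
Total matched: 4

4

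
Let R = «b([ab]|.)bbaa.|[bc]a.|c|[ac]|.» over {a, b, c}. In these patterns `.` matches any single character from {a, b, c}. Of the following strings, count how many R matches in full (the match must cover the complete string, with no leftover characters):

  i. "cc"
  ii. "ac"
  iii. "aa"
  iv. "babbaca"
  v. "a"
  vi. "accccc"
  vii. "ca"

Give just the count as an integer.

i. "cc" → no match
ii. "ac" → no match
iii. "aa" → no match
iv. "babbaca" → no match
v. "a" → match
vi. "accccc" → no match
vii. "ca" → no match
Total matched: 1

1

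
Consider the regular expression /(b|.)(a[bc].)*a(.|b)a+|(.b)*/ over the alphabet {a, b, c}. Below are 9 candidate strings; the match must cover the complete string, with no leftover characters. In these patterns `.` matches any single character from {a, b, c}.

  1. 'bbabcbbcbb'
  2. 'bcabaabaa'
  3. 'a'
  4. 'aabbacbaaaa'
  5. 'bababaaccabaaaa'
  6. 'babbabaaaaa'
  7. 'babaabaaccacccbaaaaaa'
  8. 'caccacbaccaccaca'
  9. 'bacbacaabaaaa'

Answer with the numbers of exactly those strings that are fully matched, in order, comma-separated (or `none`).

4, 6, 8, 9

1 → no match
2 → no match
3 → no match
4 → match
5 → no match
6 → match
7 → no match
8 → match
9 → match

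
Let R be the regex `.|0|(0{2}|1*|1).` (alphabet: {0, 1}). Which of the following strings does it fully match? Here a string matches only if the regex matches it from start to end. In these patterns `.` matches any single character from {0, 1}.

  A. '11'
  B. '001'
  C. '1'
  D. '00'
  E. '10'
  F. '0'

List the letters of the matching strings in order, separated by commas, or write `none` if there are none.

A. '11' → match
B. '001' → match
C. '1' → match
D. '00' → no match
E. '10' → match
F. '0' → match

A, B, C, E, F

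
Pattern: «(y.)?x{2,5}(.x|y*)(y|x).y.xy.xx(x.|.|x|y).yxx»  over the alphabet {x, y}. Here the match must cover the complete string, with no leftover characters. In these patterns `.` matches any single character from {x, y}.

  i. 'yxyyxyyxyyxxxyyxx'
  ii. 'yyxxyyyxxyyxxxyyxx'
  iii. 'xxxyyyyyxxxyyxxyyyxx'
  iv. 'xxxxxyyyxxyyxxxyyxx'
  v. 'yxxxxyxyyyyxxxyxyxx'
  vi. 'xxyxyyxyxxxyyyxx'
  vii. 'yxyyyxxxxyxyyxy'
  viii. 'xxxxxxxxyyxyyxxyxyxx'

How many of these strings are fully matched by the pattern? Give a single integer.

4

i → no match
ii → match
iii → no match
iv → match
v → no match
vi → match
vii → no match — must end with 'yxx'
viii → match
Total matched: 4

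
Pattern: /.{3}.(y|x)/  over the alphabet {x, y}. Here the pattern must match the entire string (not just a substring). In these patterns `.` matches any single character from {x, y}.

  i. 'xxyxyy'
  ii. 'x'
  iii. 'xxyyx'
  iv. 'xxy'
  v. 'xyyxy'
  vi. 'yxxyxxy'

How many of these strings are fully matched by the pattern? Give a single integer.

2

i → no match
ii → no match
iii → match
iv → no match
v → match
vi → no match
Total matched: 2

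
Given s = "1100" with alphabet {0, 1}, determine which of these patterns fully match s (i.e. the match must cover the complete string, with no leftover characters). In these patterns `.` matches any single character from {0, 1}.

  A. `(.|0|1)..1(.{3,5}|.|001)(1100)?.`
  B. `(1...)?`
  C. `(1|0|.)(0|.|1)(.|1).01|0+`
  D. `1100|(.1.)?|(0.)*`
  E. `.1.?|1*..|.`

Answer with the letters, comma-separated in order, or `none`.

B, D, E

A → no match
B → match
C → no match
D → match
E → match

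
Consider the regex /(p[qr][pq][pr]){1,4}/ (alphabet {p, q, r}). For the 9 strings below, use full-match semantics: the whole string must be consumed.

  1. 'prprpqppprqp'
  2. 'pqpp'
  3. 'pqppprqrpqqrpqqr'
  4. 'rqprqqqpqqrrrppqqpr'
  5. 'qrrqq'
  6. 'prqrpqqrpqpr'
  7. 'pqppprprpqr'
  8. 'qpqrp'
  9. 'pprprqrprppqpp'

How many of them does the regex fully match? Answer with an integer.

1 → match
2 → match
3 → match
4 → no match — must start with 'p'
5 → no match — must start with 'p'
6 → match
7 → no match
8 → no match — must start with 'p'
9 → no match
Total matched: 4

4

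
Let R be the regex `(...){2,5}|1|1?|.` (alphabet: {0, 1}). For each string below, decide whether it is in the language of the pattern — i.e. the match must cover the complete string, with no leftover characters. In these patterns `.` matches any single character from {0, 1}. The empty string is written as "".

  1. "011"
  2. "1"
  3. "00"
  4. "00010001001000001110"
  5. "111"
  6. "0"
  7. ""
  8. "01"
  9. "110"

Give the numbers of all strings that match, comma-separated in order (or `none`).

1 → no match
2 → match
3 → no match
4 → no match
5 → no match
6 → match
7 → match
8 → no match
9 → no match

2, 6, 7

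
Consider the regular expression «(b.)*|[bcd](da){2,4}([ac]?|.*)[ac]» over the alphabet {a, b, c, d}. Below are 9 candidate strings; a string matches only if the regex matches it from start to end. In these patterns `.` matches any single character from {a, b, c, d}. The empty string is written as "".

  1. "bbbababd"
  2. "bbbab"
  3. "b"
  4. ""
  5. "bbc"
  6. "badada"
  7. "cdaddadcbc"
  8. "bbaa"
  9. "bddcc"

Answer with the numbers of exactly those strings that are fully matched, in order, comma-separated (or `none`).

1 → match
2 → no match
3 → no match
4 → match
5 → no match
6 → no match
7 → no match
8 → no match
9 → no match

1, 4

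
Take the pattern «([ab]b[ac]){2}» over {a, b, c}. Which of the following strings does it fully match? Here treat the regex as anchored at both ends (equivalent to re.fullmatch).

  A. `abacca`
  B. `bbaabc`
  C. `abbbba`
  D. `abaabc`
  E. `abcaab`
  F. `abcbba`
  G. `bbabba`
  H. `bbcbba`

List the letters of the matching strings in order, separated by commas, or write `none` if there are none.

A. `abacca` → no match
B. `bbaabc` → match
C. `abbbba` → no match
D. `abaabc` → match
E. `abcaab` → no match
F. `abcbba` → match
G. `bbabba` → match
H. `bbcbba` → match

B, D, F, G, H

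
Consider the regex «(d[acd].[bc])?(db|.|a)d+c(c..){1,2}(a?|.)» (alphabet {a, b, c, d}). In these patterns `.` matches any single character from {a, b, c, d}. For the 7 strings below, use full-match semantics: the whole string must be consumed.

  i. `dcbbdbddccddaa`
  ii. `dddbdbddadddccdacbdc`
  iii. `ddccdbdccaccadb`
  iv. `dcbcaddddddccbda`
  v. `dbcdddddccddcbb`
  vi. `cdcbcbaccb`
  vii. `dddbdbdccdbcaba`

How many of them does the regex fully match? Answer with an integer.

i → no match
ii → no match
iii → match
iv → match
v → no match
vi → no match
vii → match
Total matched: 3

3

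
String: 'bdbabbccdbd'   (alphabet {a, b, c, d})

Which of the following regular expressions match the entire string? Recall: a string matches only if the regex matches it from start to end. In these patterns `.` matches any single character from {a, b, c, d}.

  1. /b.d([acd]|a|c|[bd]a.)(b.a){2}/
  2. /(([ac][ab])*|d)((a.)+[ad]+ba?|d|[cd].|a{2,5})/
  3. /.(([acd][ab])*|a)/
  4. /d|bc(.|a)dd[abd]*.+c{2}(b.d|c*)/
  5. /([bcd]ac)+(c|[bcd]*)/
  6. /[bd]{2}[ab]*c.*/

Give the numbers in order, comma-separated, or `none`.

6

1 → no match — must end with 'a'
2 → no match
3 → no match
4 → no match
5 → no match
6 → match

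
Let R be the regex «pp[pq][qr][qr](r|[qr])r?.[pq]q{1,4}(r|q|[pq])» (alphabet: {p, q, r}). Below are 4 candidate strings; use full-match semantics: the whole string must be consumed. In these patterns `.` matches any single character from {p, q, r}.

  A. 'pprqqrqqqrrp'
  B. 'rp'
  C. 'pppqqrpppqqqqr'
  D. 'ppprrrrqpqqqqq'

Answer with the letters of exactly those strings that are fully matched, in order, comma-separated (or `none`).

A → no match
B → no match — must start with 'pp'
C → no match
D → match

D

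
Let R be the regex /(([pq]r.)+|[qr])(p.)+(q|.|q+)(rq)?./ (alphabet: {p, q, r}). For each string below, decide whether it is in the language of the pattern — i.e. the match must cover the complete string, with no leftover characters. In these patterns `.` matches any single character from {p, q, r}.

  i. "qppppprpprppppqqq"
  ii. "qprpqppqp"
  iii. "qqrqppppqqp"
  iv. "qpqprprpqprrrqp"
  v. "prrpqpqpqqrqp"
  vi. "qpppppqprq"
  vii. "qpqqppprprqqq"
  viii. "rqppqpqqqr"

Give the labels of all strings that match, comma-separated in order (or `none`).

i → no match
ii → match
iii → no match
iv → match
v → match
vi → no match
vii → no match
viii → no match

ii, iv, v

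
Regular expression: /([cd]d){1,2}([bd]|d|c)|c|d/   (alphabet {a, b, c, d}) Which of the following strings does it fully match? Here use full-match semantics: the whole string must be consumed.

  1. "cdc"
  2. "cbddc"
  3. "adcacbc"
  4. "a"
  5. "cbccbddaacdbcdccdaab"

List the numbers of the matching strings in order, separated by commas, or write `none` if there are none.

1 → match
2 → no match
3 → no match
4 → no match
5 → no match

1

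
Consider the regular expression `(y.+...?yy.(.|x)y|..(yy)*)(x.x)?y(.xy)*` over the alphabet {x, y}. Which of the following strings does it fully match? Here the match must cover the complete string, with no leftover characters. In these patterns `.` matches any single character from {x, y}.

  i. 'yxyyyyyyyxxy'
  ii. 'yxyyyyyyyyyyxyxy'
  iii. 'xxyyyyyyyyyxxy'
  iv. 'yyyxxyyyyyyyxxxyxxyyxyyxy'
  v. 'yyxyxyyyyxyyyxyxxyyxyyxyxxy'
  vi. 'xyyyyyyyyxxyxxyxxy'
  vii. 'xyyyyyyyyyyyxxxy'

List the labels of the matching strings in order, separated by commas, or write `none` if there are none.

i, ii, iii, iv, v, vi, vii

i → match
ii → match
iii → match
iv → match
v → match
vi → match
vii → match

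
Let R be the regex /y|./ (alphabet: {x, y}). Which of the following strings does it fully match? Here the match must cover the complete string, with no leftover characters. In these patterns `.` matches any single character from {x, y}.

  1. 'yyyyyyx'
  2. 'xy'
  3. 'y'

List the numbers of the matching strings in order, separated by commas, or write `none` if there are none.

1. 'yyyyyyx' → no match
2. 'xy' → no match
3. 'y' → match

3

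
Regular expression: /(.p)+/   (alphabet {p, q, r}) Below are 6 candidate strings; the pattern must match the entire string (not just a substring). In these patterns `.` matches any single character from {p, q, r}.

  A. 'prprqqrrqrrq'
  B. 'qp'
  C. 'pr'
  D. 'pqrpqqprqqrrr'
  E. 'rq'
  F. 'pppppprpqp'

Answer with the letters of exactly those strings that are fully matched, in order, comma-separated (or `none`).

B, F

A → no match — must end with 'p'
B → match
C → no match — must end with 'p'
D → no match — must end with 'p'
E → no match — must end with 'p'
F → match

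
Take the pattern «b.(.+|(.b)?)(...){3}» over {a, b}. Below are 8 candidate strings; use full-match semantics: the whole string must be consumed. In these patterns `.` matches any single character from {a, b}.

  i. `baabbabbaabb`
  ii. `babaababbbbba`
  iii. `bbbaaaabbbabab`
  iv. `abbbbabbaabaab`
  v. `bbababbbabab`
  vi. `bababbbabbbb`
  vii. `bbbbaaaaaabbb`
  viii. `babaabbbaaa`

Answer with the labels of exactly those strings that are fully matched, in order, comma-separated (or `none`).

i, ii, iii, v, vi, vii, viii

i → match
ii → match
iii → match
iv → no match — must start with `b`
v → match
vi → match
vii → match
viii → match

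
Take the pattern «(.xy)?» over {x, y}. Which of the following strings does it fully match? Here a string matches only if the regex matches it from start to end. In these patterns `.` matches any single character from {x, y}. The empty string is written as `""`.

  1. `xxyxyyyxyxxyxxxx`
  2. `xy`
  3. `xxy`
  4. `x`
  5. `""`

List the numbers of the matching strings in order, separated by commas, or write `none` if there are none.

3, 5

1 → no match
2 → no match
3 → match
4 → no match
5 → match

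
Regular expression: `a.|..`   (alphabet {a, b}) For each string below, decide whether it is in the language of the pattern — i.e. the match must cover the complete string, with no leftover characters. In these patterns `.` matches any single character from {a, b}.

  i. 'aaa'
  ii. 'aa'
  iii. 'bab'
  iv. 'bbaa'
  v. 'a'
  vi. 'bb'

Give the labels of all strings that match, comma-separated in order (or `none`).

ii, vi

i. 'aaa' → no match
ii. 'aa' → match
iii. 'bab' → no match
iv. 'bbaa' → no match
v. 'a' → no match
vi. 'bb' → match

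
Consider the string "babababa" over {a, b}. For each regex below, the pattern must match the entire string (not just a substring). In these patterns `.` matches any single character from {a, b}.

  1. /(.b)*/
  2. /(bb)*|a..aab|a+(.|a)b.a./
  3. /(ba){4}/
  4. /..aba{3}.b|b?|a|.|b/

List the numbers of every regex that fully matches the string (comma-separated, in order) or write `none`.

1 → no match
2 → no match
3 → match
4 → no match

3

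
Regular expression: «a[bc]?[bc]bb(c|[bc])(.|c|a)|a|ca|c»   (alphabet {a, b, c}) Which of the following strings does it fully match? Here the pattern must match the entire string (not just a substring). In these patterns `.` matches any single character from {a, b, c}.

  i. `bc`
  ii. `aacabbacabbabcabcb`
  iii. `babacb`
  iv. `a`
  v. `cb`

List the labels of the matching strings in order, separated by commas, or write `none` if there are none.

iv

i → no match
ii → no match
iii → no match
iv → match
v → no match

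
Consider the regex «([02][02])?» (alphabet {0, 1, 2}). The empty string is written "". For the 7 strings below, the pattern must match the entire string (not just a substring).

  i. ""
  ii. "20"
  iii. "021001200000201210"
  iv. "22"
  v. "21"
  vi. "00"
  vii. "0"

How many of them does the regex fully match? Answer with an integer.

4

i. "" → match
ii. "20" → match
iii → no match
iv. "22" → match
v. "21" → no match
vi. "00" → match
vii. "0" → no match
Total matched: 4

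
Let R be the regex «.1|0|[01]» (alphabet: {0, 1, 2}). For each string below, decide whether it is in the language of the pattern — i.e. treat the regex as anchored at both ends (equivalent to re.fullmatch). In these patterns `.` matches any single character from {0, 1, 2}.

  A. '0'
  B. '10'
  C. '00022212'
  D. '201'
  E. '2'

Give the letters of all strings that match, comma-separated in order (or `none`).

A

A → match
B → no match
C → no match
D → no match
E → no match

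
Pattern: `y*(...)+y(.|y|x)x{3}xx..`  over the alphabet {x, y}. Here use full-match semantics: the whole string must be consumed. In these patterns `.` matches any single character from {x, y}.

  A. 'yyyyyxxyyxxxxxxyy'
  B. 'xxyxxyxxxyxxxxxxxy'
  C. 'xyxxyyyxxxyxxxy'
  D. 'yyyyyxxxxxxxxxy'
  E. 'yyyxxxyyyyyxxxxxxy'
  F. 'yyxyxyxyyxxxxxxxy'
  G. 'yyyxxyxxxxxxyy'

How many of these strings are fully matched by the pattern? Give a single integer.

A → match
B → match
C → no match
D → no match
E → match
F → match
G → match
Total matched: 5

5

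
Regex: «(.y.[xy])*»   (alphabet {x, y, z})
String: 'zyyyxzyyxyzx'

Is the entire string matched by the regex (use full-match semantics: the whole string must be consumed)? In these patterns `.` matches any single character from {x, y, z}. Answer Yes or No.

No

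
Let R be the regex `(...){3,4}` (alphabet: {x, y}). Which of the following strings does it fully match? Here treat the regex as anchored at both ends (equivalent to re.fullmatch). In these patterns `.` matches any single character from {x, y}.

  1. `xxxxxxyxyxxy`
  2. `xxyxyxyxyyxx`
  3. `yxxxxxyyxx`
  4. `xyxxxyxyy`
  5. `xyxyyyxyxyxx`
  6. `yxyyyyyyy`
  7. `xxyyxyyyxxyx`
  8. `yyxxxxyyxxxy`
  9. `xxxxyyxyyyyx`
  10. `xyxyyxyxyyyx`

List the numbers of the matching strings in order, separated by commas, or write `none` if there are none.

1 → match
2 → match
3 → no match
4 → match
5 → match
6 → match
7 → match
8 → match
9 → match
10 → match

1, 2, 4, 5, 6, 7, 8, 9, 10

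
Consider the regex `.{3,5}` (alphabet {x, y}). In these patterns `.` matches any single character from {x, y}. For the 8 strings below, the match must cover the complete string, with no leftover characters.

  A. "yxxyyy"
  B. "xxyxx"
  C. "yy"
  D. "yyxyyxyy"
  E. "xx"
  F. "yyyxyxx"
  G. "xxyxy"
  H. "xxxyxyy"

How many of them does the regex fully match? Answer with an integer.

2

A → no match
B → match
C → no match
D → no match
E → no match
F → no match
G → match
H → no match
Total matched: 2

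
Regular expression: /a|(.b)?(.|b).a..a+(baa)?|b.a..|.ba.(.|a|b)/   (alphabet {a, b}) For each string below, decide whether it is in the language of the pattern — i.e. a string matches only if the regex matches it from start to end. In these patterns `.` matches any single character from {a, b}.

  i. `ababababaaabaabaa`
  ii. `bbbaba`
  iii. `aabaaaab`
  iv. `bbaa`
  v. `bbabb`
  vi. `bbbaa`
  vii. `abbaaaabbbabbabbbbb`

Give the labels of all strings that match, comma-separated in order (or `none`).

v

i → no match
ii → no match
iii → no match
iv → no match
v → match
vi → no match
vii → no match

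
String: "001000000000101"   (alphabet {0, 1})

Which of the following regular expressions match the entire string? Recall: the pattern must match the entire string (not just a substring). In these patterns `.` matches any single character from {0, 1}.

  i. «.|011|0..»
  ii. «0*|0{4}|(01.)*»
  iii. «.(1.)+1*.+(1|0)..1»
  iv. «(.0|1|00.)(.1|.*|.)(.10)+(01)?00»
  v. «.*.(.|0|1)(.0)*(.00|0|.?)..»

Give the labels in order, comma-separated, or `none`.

i → no match
ii → no match
iii → no match
iv → no match — must end with "00"
v → match

v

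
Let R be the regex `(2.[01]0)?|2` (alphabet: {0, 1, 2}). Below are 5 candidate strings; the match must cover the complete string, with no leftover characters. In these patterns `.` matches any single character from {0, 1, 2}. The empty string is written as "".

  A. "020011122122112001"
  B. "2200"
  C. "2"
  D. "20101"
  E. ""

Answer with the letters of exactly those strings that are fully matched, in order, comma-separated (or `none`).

A → no match
B → match
C → match
D → no match
E → match

B, C, E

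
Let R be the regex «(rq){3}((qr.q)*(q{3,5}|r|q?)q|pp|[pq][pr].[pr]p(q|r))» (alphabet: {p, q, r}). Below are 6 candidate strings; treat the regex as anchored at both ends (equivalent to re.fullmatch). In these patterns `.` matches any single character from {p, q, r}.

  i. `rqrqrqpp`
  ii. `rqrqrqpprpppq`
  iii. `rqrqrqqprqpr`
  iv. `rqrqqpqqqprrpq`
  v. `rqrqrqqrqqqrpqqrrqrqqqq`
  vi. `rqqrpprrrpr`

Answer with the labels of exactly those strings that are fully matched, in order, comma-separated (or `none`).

i

i → match
ii → no match
iii → no match
iv → no match
v → no match
vi → no match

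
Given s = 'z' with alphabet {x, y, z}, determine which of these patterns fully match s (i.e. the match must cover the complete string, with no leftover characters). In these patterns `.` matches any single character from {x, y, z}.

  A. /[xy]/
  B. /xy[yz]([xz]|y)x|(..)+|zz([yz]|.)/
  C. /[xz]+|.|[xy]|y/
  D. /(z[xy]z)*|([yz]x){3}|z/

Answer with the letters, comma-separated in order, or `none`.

A → no match
B → no match
C → match
D → match

C, D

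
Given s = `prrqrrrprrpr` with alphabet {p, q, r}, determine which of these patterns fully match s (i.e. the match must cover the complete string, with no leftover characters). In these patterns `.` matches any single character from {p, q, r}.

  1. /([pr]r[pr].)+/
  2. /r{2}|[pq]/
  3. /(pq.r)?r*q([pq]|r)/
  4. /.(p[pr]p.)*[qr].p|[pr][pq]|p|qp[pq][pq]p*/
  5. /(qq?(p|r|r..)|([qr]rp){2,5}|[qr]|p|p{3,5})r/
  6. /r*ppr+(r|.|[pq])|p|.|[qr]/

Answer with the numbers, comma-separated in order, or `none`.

1 → match
2 → no match
3 → no match
4 → no match
5 → no match
6 → no match

1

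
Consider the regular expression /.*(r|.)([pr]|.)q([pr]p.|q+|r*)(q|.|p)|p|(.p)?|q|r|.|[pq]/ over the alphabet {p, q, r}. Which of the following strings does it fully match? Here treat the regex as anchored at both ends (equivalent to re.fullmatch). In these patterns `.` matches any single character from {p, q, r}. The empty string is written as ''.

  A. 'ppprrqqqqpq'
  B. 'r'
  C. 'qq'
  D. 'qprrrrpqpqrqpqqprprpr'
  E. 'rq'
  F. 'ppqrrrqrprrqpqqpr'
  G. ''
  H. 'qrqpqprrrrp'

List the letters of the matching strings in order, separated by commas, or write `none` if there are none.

B, G

A → no match
B → match
C → no match
D → no match
E → no match
F → no match
G → match
H → no match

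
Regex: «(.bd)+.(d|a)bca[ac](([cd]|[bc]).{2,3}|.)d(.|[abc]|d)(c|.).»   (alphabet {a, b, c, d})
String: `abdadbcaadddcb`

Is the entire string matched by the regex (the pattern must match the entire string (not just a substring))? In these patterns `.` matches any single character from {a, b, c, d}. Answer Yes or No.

Yes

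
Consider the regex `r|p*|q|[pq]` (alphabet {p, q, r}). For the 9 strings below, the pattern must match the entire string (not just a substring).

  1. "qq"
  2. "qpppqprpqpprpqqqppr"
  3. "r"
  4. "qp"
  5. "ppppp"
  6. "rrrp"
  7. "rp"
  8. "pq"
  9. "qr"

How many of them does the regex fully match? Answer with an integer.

2

1 → no match
2 → no match
3 → match
4 → no match
5 → match
6 → no match
7 → no match
8 → no match
9 → no match
Total matched: 2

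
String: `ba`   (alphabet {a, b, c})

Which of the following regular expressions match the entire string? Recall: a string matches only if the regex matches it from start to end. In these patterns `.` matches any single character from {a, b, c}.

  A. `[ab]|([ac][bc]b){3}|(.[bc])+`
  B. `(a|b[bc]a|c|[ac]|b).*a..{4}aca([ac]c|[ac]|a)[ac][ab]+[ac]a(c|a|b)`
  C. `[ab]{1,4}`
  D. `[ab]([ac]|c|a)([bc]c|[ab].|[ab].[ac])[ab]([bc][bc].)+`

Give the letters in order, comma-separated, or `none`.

A → no match
B → no match
C → match
D → no match

C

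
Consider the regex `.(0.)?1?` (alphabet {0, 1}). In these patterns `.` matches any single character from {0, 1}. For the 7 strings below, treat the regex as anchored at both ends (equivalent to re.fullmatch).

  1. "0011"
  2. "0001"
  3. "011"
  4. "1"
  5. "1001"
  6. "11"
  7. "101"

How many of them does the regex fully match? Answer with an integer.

1 → match
2 → match
3 → no match
4 → match
5 → match
6 → match
7 → match
Total matched: 6

6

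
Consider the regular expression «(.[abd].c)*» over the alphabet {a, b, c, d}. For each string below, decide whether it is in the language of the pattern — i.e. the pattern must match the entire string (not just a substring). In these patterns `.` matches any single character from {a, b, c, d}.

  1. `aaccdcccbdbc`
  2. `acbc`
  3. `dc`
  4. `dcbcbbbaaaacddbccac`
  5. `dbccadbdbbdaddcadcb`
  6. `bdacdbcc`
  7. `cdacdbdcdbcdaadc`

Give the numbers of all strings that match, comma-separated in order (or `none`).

6

1 → no match
2 → no match
3 → no match
4 → no match
5 → no match
6 → match
7 → no match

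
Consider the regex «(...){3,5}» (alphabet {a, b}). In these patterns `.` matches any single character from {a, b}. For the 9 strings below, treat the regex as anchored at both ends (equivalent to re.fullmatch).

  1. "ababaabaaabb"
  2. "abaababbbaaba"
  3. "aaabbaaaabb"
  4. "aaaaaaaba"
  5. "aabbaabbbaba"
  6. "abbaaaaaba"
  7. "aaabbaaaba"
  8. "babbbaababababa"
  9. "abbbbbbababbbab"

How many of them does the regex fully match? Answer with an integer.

1 → match
2 → no match
3 → no match
4 → match
5 → match
6 → no match
7 → no match
8 → match
9 → match
Total matched: 5

5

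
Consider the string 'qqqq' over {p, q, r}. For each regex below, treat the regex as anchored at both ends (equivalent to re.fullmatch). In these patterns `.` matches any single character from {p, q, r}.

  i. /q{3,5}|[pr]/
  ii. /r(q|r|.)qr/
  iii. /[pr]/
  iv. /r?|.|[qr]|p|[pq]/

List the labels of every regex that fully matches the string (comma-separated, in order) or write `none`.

i → match
ii → no match — must start with 'r'
iii → no match
iv → no match

i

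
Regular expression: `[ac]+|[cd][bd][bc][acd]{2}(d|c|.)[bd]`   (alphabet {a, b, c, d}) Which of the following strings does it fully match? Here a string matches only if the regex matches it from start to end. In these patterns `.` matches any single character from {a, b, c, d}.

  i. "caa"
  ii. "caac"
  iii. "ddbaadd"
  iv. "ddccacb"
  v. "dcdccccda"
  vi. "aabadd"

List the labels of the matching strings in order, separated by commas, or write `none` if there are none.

i → match
ii → match
iii → match
iv → match
v → no match
vi → no match

i, ii, iii, iv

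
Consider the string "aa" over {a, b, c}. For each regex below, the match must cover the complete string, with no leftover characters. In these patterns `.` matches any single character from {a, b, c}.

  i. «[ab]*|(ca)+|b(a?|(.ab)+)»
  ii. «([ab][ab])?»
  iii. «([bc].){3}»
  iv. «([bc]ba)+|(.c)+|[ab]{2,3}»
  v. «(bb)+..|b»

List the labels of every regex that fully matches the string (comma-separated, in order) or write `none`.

i, ii, iv

i → match
ii → match
iii → no match
iv → match
v → no match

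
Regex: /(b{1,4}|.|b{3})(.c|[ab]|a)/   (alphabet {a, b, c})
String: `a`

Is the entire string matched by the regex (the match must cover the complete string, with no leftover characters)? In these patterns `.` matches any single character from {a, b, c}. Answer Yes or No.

No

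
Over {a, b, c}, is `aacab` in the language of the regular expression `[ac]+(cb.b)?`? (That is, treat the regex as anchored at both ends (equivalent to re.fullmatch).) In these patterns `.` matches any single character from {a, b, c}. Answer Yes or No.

No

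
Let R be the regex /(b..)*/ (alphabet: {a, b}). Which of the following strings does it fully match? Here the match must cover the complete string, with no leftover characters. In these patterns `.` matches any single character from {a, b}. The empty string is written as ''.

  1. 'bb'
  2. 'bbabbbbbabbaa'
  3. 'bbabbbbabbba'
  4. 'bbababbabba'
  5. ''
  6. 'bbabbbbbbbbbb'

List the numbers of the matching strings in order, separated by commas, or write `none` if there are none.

1 → no match
2 → no match
3 → match
4 → no match
5 → match
6 → no match

3, 5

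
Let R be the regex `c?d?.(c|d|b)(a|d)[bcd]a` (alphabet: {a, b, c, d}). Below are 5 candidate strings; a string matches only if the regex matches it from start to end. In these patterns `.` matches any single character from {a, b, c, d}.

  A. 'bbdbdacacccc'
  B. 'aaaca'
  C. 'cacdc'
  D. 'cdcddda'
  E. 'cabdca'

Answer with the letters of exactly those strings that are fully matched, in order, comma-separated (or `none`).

A → no match — must end with 'a'
B → no match
C → no match — must end with 'a'
D → match
E → match

D, E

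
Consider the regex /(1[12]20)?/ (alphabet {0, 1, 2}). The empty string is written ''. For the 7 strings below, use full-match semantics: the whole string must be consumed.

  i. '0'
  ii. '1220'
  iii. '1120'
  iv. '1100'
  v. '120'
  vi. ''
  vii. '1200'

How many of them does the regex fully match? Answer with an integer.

i → no match
ii → match
iii → match
iv → no match
v → no match
vi → match
vii → no match
Total matched: 3

3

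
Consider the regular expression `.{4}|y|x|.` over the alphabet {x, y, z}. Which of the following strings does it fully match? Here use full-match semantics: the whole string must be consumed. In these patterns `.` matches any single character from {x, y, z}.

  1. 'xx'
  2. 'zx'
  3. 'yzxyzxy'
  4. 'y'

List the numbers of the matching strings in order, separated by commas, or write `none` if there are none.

4

1 → no match
2 → no match
3 → no match
4 → match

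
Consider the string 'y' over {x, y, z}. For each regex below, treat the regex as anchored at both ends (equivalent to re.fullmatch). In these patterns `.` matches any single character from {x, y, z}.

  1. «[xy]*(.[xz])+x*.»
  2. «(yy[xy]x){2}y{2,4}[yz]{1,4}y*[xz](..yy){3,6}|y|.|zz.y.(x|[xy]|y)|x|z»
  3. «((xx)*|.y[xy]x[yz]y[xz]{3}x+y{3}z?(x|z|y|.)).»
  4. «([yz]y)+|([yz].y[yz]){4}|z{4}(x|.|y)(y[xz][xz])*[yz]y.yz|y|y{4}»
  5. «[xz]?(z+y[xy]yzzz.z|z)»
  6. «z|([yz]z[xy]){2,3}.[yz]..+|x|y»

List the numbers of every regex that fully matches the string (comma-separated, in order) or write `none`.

1 → no match
2 → match
3 → match
4 → match
5 → no match — must end with 'z'
6 → match

2, 3, 4, 6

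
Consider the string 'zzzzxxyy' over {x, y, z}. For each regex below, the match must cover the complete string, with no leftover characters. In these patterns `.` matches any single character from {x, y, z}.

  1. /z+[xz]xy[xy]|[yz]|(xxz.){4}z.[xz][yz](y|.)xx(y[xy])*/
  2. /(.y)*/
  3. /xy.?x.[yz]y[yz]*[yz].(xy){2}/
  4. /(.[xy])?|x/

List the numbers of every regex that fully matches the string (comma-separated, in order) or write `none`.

1

1 → match
2 → no match
3 → no match — must start with 'xy'
4 → no match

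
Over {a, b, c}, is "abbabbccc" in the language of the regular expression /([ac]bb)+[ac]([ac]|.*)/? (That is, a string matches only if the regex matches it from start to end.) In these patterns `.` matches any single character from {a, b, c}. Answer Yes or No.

Yes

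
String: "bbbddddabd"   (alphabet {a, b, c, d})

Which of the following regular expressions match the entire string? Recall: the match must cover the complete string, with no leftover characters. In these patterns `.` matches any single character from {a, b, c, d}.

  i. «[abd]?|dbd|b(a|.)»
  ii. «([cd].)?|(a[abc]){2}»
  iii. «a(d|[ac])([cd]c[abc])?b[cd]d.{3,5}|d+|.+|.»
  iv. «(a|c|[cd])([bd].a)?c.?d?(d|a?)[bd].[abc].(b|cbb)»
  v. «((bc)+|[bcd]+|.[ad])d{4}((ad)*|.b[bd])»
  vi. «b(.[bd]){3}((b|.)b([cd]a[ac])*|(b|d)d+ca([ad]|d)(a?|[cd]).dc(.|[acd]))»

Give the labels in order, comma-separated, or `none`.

i → no match
ii → no match
iii → match
iv → no match
v → match
vi → no match

iii, v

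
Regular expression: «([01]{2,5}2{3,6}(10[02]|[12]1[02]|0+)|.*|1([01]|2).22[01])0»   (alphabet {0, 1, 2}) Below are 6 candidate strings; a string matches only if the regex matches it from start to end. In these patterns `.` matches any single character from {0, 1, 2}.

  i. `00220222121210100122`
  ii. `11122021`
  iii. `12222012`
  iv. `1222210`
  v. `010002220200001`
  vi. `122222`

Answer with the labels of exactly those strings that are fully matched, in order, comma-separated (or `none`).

iv

i → no match — must end with `0`
ii → no match — must end with `0`
iii → no match — must end with `0`
iv → match
v → no match — must end with `0`
vi → no match — must end with `0`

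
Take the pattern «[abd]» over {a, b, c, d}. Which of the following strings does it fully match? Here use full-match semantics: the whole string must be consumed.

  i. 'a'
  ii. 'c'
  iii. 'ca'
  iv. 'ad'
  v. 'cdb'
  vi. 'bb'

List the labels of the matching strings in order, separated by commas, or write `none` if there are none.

i → match
ii → no match
iii → no match
iv → no match
v → no match
vi → no match

i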